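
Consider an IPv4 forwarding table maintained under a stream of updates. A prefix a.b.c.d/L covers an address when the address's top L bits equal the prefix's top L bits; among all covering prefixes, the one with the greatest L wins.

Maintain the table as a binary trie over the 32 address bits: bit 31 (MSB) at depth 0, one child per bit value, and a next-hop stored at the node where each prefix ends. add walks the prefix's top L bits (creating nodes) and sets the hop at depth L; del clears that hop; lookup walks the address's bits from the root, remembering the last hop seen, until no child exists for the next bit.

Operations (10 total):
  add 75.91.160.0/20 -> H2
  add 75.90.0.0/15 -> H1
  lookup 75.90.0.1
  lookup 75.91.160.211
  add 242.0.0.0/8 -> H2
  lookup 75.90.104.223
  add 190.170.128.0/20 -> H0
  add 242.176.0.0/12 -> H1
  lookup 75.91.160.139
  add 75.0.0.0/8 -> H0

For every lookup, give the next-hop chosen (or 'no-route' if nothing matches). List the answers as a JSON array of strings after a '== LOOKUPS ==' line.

Process each operation:
  add 75.91.160.0/20 -> H2 at depth 20
  add 75.90.0.0/15 -> H1 at depth 15
  lookup 75.90.0.1: bits 010010110101101 walk d0:-→d1:-→d2:-→d3:-→d4:-→d5:-→d6:-→d7:-→d8:-→d9:-→d10:-→d11:-→d12:-→d13:-→d14:-→d15:H1 -> H1
  lookup 75.91.160.211: bits 01001011010110111010 walk d0:-→d1:-→d2:-→d3:-→d4:-→d5:-→d6:-→d7:-→d8:-→d9:-→d10:-→d11:-→d12:-→d13:-→d14:-→d15:H1→d16:-→d17:-→d18:-→d19:-→d20:H2 -> H2
  add 242.0.0.0/8 -> H2 at depth 8
  lookup 75.90.104.223: bits 010010110101101 walk d0:-→d1:-→d2:-→d3:-→d4:-→d5:-→d6:-→d7:-→d8:-→d9:-→d10:-→d11:-→d12:-→d13:-→d14:-→d15:H1 -> H1
  add 190.170.128.0/20 -> H0 at depth 20
  add 242.176.0.0/12 -> H1 at depth 12
  lookup 75.91.160.139: bits 01001011010110111010 walk d0:-→d1:-→d2:-→d3:-→d4:-→d5:-→d6:-→d7:-→d8:-→d9:-→d10:-→d11:-→d12:-→d13:-→d14:-→d15:H1→d16:-→d17:-→d18:-→d19:-→d20:H2 -> H2
  add 75.0.0.0/8 -> H0 at depth 8

== LOOKUPS ==
["H1","H2","H1","H2"]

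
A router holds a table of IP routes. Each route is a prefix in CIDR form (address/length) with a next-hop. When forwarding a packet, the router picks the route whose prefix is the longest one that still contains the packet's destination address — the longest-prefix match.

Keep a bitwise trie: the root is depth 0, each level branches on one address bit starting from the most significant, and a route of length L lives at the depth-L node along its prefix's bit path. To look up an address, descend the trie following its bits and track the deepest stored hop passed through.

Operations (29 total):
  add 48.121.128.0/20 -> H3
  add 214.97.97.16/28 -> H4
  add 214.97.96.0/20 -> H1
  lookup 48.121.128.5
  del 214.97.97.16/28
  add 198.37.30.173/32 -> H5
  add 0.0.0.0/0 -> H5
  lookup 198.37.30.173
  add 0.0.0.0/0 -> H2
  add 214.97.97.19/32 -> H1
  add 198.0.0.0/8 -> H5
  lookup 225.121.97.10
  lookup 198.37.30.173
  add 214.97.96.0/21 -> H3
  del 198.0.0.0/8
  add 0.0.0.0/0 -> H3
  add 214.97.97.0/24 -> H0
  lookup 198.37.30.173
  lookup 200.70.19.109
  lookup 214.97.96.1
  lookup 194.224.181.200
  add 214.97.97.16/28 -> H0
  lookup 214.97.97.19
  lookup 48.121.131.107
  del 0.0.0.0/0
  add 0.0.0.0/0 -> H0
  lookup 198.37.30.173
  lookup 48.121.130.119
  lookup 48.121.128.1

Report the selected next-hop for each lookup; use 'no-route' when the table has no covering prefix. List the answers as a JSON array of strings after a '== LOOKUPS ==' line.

Trace:
  add 48.121.128.0/20 -> H3 at depth 20
  add 214.97.97.16/28 -> H4 at depth 28
  add 214.97.96.0/20 -> H1 at depth 20
  ? 48.121.128.5  path d0:-→d1:-→d2:-→d3:-→d4:-→d5:-→d6:-→d7:-→d8:-→d9:-→d10:-→d11:-→d12:-→d13:-→d14:-→d15:-→d16:-→d17:-→d18:-→d19:-→d20:H3  best=H3
  - 214.97.97.16/28 clear@28
  add 198.37.30.173/32 -> H5 at depth 32
  add 0.0.0.0/0 -> H5 at depth 0
  ? 198.37.30.173  path d0:H5→d1:-→d2:-→d3:-→d4:-→d5:-→d6:-→d7:-→d8:-→d9:-→d10:-→d11:-→d12:-→d13:-→d14:-→d15:-→d16:-→d17:-→d18:-→d19:-→d20:-→d21:-→d22:-→d23:-→d24:-→d25:-→d26:-→d27:-→d28:-→d29:-→d30:-→d31:-→d32:H5  best=H5
  add 0.0.0.0/0 -> H2 at depth 0
  add 214.97.97.19/32 -> H1 at depth 32
  add 198.0.0.0/8 -> H5 at depth 8
  ? 225.121.97.10  path d0:H2→d1:-→d2:-  best=H2
  ? 198.37.30.173  path d0:H2→d1:-→d2:-→d3:-→d4:-→d5:-→d6:-→d7:-→d8:H5→d9:-→d10:-→d11:-→d12:-→d13:-→d14:-→d15:-→d16:-→d17:-→d18:-→d19:-→d20:-→d21:-→d22:-→d23:-→d24:-→d25:-→d26:-→d27:-→d28:-→d29:-→d30:-→d31:-→d32:H5  best=H5
  add 214.97.96.0/21 -> H3 at depth 21
  - 198.0.0.0/8 clear@8
  add 0.0.0.0/0 -> H3 at depth 0
  add 214.97.97.0/24 -> H0 at depth 24
  ? 198.37.30.173  path d0:H3→d1:-→d2:-→d3:-→d4:-→d5:-→d6:-→d7:-→d8:-→d9:-→d10:-→d11:-→d12:-→d13:-→d14:-→d15:-→d16:-→d17:-→d18:-→d19:-→d20:-→d21:-→d22:-→d23:-→d24:-→d25:-→d26:-→d27:-→d28:-→d29:-→d30:-→d31:-→d32:H5  best=H5
  ? 200.70.19.109  path d0:H3→d1:-→d2:-→d3:-→d4:-  best=H3
  ? 214.97.96.1  path d0:H3→d1:-→d2:-→d3:-→d4:-→d5:-→d6:-→d7:-→d8:-→d9:-→d10:-→d11:-→d12:-→d13:-→d14:-→d15:-→d16:-→d17:-→d18:-→d19:-→d20:H1→d21:H3→d22:-→d23:-  best=H3
  ? 194.224.181.200  path d0:H3→d1:-→d2:-→d3:-→d4:-→d5:-  best=H3
  add 214.97.97.16/28 -> H0 at depth 28
  ? 214.97.97.19  path d0:H3→d1:-→d2:-→d3:-→d4:-→d5:-→d6:-→d7:-→d8:-→d9:-→d10:-→d11:-→d12:-→d13:-→d14:-→d15:-→d16:-→d17:-→d18:-→d19:-→d20:H1→d21:H3→d22:-→d23:-→d24:H0→d25:-→d26:-→d27:-→d28:H0→d29:-→d30:-→d31:-→d32:H1  best=H1
  ? 48.121.131.107  path d0:H3→d1:-→d2:-→d3:-→d4:-→d5:-→d6:-→d7:-→d8:-→d9:-→d10:-→d11:-→d12:-→d13:-→d14:-→d15:-→d16:-→d17:-→d18:-→d19:-→d20:H3  best=H3
  - 0.0.0.0/0 clear@0
  add 0.0.0.0/0 -> H0 at depth 0
  ? 198.37.30.173  path d0:H0→d1:-→d2:-→d3:-→d4:-→d5:-→d6:-→d7:-→d8:-→d9:-→d10:-→d11:-→d12:-→d13:-→d14:-→d15:-→d16:-→d17:-→d18:-→d19:-→d20:-→d21:-→d22:-→d23:-→d24:-→d25:-→d26:-→d27:-→d28:-→d29:-→d30:-→d31:-→d32:H5  best=H5
  ? 48.121.130.119  path d0:H0→d1:-→d2:-→d3:-→d4:-→d5:-→d6:-→d7:-→d8:-→d9:-→d10:-→d11:-→d12:-→d13:-→d14:-→d15:-→d16:-→d17:-→d18:-→d19:-→d20:H3  best=H3
  ? 48.121.128.1  path d0:H0→d1:-→d2:-→d3:-→d4:-→d5:-→d6:-→d7:-→d8:-→d9:-→d10:-→d11:-→d12:-→d13:-→d14:-→d15:-→d16:-→d17:-→d18:-→d19:-→d20:H3  best=H3

== LOOKUPS ==
["H3","H5","H2","H5","H5","H3","H3","H3","H1","H3","H5","H3","H3"]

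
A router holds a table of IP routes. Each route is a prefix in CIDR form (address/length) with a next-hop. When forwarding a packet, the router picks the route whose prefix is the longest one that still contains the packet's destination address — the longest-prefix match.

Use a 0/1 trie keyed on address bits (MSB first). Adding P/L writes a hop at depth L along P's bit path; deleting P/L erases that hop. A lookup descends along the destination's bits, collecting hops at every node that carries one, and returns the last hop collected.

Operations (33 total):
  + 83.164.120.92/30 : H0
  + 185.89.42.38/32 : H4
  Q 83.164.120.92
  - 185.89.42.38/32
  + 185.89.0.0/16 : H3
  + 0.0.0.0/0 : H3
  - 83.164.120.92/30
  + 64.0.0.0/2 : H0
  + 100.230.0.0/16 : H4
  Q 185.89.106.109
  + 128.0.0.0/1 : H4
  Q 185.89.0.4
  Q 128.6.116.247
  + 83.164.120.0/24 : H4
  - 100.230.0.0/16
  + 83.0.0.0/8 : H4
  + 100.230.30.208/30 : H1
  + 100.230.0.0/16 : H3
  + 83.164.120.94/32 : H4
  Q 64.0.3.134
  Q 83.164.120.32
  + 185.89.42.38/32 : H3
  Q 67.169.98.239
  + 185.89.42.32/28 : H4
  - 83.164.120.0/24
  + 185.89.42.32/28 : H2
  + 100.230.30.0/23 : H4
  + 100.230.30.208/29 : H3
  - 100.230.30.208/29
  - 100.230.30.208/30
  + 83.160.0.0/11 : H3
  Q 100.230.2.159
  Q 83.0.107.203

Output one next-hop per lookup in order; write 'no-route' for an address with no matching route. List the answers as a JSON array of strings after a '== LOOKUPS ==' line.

Trace:
  + 83.164.120.92/30 (H0) depth=30
  + 185.89.42.38/32 (H4) depth=32
  lookup 83.164.120.92: bits 010100111010010001111000010111 walk d0:-→d1:-→d2:-→d3:-→d4:-→d5:-→d6:-→d7:-→d8:-→d9:-→d10:-→d11:-→d12:-→d13:-→d14:-→d15:-→d16:-→d17:-→d18:-→d19:-→d20:-→d21:-→d22:-→d23:-→d24:-→d25:-→d26:-→d27:-→d28:-→d29:-→d30:H0 -> H0
  - 185.89.42.38/32 clear@32
  + 185.89.0.0/16 (H3) depth=16
  + 0.0.0.0/0 (H3) depth=0
  - 83.164.120.92/30 clear@30
  + 64.0.0.0/2 (H0) depth=2
  + 100.230.0.0/16 (H4) depth=16
  lookup 185.89.106.109: bits 10111001010110010 walk d0:H3→d1:-→d2:-→d3:-→d4:-→d5:-→d6:-→d7:-→d8:-→d9:-→d10:-→d11:-→d12:-→d13:-→d14:-→d15:-→d16:H3→d17:- -> H3
  + 128.0.0.0/1 (H4) depth=1
  lookup 185.89.0.4: bits 101110010101100100 walk d0:H3→d1:H4→d2:-→d3:-→d4:-→d5:-→d6:-→d7:-→d8:-→d9:-→d10:-→d11:-→d12:-→d13:-→d14:-→d15:-→d16:H3→d17:-→d18:- -> H3
  lookup 128.6.116.247: bits 10 walk d0:H3→d1:H4→d2:- -> H4
  + 83.164.120.0/24 (H4) depth=24
  - 100.230.0.0/16 clear@16
  + 83.0.0.0/8 (H4) depth=8
  + 100.230.30.208/30 (H1) depth=30
  + 100.230.0.0/16 (H3) depth=16
  + 83.164.120.94/32 (H4) depth=32
  lookup 64.0.3.134: bits 010 walk d0:H3→d1:-→d2:H0→d3:- -> H0
  lookup 83.164.120.32: bits 0101001110100100011110000 walk d0:H3→d1:-→d2:H0→d3:-→d4:-→d5:-→d6:-→d7:-→d8:H4→d9:-→d10:-→d11:-→d12:-→d13:-→d14:-→d15:-→d16:-→d17:-→d18:-→d19:-→d20:-→d21:-→d22:-→d23:-→d24:H4→d25:- -> H4
  + 185.89.42.38/32 (H3) depth=32
  lookup 67.169.98.239: bits 010 walk d0:H3→d1:-→d2:H0→d3:- -> H0
  + 185.89.42.32/28 (H4) depth=28
  - 83.164.120.0/24 clear@24
  + 185.89.42.32/28 (H2) depth=28
  + 100.230.30.0/23 (H4) depth=23
  + 100.230.30.208/29 (H3) depth=29
  - 100.230.30.208/29 clear@29
  - 100.230.30.208/30 clear@30
  + 83.160.0.0/11 (H3) depth=11
  lookup 100.230.2.159: bits 0110010011100110000 walk d0:H3→d1:-→d2:H0→d3:-→d4:-→d5:-→d6:-→d7:-→d8:-→d9:-→d10:-→d11:-→d12:-→d13:-→d14:-→d15:-→d16:H3→d17:-→d18:-→d19:- -> H3
  lookup 83.0.107.203: bits 01010011 walk d0:H3→d1:-→d2:H0→d3:-→d4:-→d5:-→d6:-→d7:-→d8:H4 -> H4

== LOOKUPS ==
["H0","H3","H3","H4","H0","H4","H0","H3","H4"]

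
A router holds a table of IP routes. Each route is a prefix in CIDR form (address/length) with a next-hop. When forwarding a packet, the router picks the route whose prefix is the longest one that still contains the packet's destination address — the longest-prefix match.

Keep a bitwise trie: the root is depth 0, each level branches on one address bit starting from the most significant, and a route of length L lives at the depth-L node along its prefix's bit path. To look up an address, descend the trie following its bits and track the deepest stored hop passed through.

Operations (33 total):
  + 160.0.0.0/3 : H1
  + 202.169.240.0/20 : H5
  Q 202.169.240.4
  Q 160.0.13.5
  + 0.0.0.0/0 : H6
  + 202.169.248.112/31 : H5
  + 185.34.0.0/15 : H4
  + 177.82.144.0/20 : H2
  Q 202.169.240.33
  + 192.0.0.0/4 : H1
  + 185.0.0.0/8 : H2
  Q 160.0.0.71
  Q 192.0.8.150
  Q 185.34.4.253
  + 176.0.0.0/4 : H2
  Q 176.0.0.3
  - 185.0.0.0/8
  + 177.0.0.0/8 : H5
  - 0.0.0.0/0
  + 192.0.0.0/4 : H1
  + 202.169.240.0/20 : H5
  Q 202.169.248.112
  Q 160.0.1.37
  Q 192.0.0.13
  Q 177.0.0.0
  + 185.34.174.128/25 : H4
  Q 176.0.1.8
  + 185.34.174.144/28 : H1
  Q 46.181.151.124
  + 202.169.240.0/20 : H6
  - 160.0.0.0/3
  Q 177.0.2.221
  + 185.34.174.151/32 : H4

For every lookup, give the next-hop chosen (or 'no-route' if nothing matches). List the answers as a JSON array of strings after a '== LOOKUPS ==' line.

Process each operation:
  add 160.0.0.0/3 -> H1 at depth 3
  add 202.169.240.0/20 -> H5 at depth 20
  lookup 202.169.240.4: bits 11001010101010011111 walk d0:-→d1:-→d2:-→d3:-→d4:-→d5:-→d6:-→d7:-→d8:-→d9:-→d10:-→d11:-→d12:-→d13:-→d14:-→d15:-→d16:-→d17:-→d18:-→d19:-→d20:H5 -> H5
  lookup 160.0.13.5: bits 101 walk d0:-→d1:-→d2:-→d3:H1 -> H1
  add 0.0.0.0/0 -> H6 at depth 0
  add 202.169.248.112/31 -> H5 at depth 31
  add 185.34.0.0/15 -> H4 at depth 15
  add 177.82.144.0/20 -> H2 at depth 20
  lookup 202.169.240.33: bits 11001010101010011111 walk d0:H6→d1:-→d2:-→d3:-→d4:-→d5:-→d6:-→d7:-→d8:-→d9:-→d10:-→d11:-→d12:-→d13:-→d14:-→d15:-→d16:-→d17:-→d18:-→d19:-→d20:H5 -> H5
  add 192.0.0.0/4 -> H1 at depth 4
  add 185.0.0.0/8 -> H2 at depth 8
  lookup 160.0.0.71: bits 101 walk d0:H6→d1:-→d2:-→d3:H1 -> H1
  lookup 192.0.8.150: bits 1100 walk d0:H6→d1:-→d2:-→d3:-→d4:H1 -> H1
  lookup 185.34.4.253: bits 101110010010001 walk d0:H6→d1:-→d2:-→d3:H1→d4:-→d5:-→d6:-→d7:-→d8:H2→d9:-→d10:-→d11:-→d12:-→d13:-→d14:-→d15:H4 -> H4
  add 176.0.0.0/4 -> H2 at depth 4
  lookup 176.0.0.3: bits 1011000 walk d0:H6→d1:-→d2:-→d3:H1→d4:H2→d5:-→d6:-→d7:- -> H2
  - 185.0.0.0/8 clear@8
  add 177.0.0.0/8 -> H5 at depth 8
  - 0.0.0.0/0 clear@0
  add 192.0.0.0/4 -> H1 at depth 4
  add 202.169.240.0/20 -> H5 at depth 20
  lookup 202.169.248.112: bits 1100101010101001111110000111000 walk d0:-→d1:-→d2:-→d3:-→d4:H1→d5:-→d6:-→d7:-→d8:-→d9:-→d10:-→d11:-→d12:-→d13:-→d14:-→d15:-→d16:-→d17:-→d18:-→d19:-→d20:H5→d21:-→d22:-→d23:-→d24:-→d25:-→d26:-→d27:-→d28:-→d29:-→d30:-→d31:H5 -> H5
  lookup 160.0.1.37: bits 101 walk d0:-→d1:-→d2:-→d3:H1 -> H1
  lookup 192.0.0.13: bits 1100 walk d0:-→d1:-→d2:-→d3:-→d4:H1 -> H1
  lookup 177.0.0.0: bits 101100010 walk d0:-→d1:-→d2:-→d3:H1→d4:H2→d5:-→d6:-→d7:-→d8:H5→d9:- -> H5
  add 185.34.174.128/25 -> H4 at depth 25
  lookup 176.0.1.8: bits 1011000 walk d0:-→d1:-→d2:-→d3:H1→d4:H2→d5:-→d6:-→d7:- -> H2
  add 185.34.174.144/28 -> H1 at depth 28
  lookup 46.181.151.124: bits ε walk d0:- -> no-route
  add 202.169.240.0/20 -> H6 at depth 20
  - 160.0.0.0/3 clear@3
  lookup 177.0.2.221: bits 101100010 walk d0:-→d1:-→d2:-→d3:-→d4:H2→d5:-→d6:-→d7:-→d8:H5→d9:- -> H5
  add 185.34.174.151/32 -> H4 at depth 32

== LOOKUPS ==
["H5","H1","H5","H1","H1","H4","H2","H5","H1","H1","H5","H2","no-route","H5"]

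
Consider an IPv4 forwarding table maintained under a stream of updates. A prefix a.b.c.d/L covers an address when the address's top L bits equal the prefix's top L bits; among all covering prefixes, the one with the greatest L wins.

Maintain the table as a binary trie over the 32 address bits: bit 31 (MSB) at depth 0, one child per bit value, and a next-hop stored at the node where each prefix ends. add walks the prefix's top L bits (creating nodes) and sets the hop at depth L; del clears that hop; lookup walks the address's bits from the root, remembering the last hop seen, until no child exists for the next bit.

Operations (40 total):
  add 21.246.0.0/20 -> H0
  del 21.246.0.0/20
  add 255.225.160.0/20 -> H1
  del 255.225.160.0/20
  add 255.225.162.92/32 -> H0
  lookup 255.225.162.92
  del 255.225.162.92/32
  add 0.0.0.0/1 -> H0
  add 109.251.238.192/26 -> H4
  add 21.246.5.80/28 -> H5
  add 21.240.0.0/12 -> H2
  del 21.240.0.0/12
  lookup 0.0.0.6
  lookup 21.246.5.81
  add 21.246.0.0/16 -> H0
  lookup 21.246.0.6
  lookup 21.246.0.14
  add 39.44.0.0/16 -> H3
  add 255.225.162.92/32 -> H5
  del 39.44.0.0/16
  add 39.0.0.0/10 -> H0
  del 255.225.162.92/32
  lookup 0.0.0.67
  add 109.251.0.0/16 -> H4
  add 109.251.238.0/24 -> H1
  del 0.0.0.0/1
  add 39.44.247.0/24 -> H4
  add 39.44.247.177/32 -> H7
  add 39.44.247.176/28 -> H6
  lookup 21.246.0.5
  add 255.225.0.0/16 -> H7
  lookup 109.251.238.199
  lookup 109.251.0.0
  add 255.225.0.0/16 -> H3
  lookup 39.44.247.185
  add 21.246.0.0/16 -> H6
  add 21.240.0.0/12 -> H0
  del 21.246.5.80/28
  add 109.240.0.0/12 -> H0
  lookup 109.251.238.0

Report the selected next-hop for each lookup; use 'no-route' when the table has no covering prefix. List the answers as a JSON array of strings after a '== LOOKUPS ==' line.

Process each operation:
  + 21.246.0.0/20 (H0) depth=20
  del 21.246.0.0/20 (clear depth 20)
  + 255.225.160.0/20 (H1) depth=20
  del 255.225.160.0/20 (clear depth 20)
  + 255.225.162.92/32 (H0) depth=32
  Q 255.225.162.92: descend 11111111111000011010001001011100 ; hops seen [H0] ; pick H0
  del 255.225.162.92/32 (clear depth 32)
  + 0.0.0.0/1 (H0) depth=1
  + 109.251.238.192/26 (H4) depth=26
  + 21.246.5.80/28 (H5) depth=28
  + 21.240.0.0/12 (H2) depth=12
  del 21.240.0.0/12 (clear depth 12)
  Q 0.0.0.6: descend 000 ; hops seen [H0] ; pick H0
  Q 21.246.5.81: descend 0001010111110110000001010101 ; hops seen [H0,H5] ; pick H5
  + 21.246.0.0/16 (H0) depth=16
  Q 21.246.0.6: descend 000101011111011000000 ; hops seen [H0,H0] ; pick H0
  Q 21.246.0.14: descend 000101011111011000000 ; hops seen [H0,H0] ; pick H0
  + 39.44.0.0/16 (H3) depth=16
  + 255.225.162.92/32 (H5) depth=32
  del 39.44.0.0/16 (clear depth 16)
  + 39.0.0.0/10 (H0) depth=10
  del 255.225.162.92/32 (clear depth 32)
  Q 0.0.0.67: descend 000 ; hops seen [H0] ; pick H0
  + 109.251.0.0/16 (H4) depth=16
  + 109.251.238.0/24 (H1) depth=24
  del 0.0.0.0/1 (clear depth 1)
  + 39.44.247.0/24 (H4) depth=24
  + 39.44.247.177/32 (H7) depth=32
  + 39.44.247.176/28 (H6) depth=28
  Q 21.246.0.5: descend 000101011111011000000 ; hops seen [H0] ; pick H0
  + 255.225.0.0/16 (H7) depth=16
  Q 109.251.238.199: descend 01101101111110111110111011 ; hops seen [H4,H1,H4] ; pick H4
  Q 109.251.0.0: descend 0110110111111011 ; hops seen [H4] ; pick H4
  + 255.225.0.0/16 (H3) depth=16
  Q 39.44.247.185: descend 0010011100101100111101111011 ; hops seen [H0,H4,H6] ; pick H6
  + 21.246.0.0/16 (H6) depth=16
  + 21.240.0.0/12 (H0) depth=12
  del 21.246.5.80/28 (clear depth 28)
  + 109.240.0.0/12 (H0) depth=12
  Q 109.251.238.0: descend 011011011111101111101110 ; hops seen [H0,H4,H1] ; pick H1

== LOOKUPS ==
["H0","H0","H5","H0","H0","H0","H0","H4","H4","H6","H1"]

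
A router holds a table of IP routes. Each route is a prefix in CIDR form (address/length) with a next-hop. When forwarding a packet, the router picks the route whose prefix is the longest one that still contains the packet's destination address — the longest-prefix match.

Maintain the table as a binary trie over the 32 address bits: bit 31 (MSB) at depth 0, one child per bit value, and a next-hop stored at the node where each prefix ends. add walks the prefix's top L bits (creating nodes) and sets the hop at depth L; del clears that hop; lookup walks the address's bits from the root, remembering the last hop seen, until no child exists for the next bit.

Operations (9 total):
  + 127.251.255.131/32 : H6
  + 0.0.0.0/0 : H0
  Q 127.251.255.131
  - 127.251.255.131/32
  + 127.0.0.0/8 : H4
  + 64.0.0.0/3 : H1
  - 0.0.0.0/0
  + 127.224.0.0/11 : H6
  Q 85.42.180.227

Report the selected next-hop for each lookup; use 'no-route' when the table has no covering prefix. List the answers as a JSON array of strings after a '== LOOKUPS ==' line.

Process each operation:
  add 127.251.255.131/32 -> H6 at depth 32
  add 0.0.0.0/0 -> H0 at depth 0
  lookup 127.251.255.131: bits 01111111111110111111111110000011 walk d0:H0→d1:-→d2:-→d3:-→d4:-→d5:-→d6:-→d7:-→d8:-→d9:-→d10:-→d11:-→d12:-→d13:-→d14:-→d15:-→d16:-→d17:-→d18:-→d19:-→d20:-→d21:-→d22:-→d23:-→d24:-→d25:-→d26:-→d27:-→d28:-→d29:-→d30:-→d31:-→d32:H6 -> H6
  - 127.251.255.131/32 clear@32
  add 127.0.0.0/8 -> H4 at depth 8
  add 64.0.0.0/3 -> H1 at depth 3
  - 0.0.0.0/0 clear@0
  add 127.224.0.0/11 -> H6 at depth 11
  lookup 85.42.180.227: bits 010 walk d0:-→d1:-→d2:-→d3:H1 -> H1

== LOOKUPS ==
["H6","H1"]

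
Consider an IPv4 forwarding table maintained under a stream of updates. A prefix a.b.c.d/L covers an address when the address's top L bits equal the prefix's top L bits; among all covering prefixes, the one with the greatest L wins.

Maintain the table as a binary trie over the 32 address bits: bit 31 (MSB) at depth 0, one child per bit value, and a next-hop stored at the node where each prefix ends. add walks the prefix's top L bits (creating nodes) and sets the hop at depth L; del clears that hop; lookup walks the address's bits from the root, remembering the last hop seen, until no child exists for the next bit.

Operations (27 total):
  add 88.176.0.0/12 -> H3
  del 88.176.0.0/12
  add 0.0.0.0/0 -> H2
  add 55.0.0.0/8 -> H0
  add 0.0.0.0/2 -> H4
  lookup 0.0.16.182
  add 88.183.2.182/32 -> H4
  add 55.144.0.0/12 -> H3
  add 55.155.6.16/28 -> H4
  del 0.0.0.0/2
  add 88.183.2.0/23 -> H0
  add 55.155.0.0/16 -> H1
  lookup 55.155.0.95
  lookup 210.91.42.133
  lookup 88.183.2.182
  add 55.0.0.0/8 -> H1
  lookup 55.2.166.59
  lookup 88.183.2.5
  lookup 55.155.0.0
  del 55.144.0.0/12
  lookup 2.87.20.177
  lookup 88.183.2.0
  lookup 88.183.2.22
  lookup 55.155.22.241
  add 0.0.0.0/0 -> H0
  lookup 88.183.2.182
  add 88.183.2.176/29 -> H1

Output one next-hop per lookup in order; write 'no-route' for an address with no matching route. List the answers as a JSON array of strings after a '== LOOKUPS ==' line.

Trace:
  + 88.176.0.0/12 (H3) depth=12
  del 88.176.0.0/12 (clear depth 12)
  + 0.0.0.0/0 (H2) depth=0
  + 55.0.0.0/8 (H0) depth=8
  + 0.0.0.0/2 (H4) depth=2
  lookup 0.0.16.182: bits 00 walk d0:H2→d1:-→d2:H4 -> H4
  + 88.183.2.182/32 (H4) depth=32
  + 55.144.0.0/12 (H3) depth=12
  + 55.155.6.16/28 (H4) depth=28
  del 0.0.0.0/2 (clear depth 2)
  + 88.183.2.0/23 (H0) depth=23
  + 55.155.0.0/16 (H1) depth=16
  lookup 55.155.0.95: bits 001101111001101100000 walk d0:H2→d1:-→d2:-→d3:-→d4:-→d5:-→d6:-→d7:-→d8:H0→d9:-→d10:-→d11:-→d12:H3→d13:-→d14:-→d15:-→d16:H1→d17:-→d18:-→d19:-→d20:-→d21:- -> H1
  lookup 210.91.42.133: bits ε walk d0:H2 -> H2
  lookup 88.183.2.182: bits 01011000101101110000001010110110 walk d0:H2→d1:-→d2:-→d3:-→d4:-→d5:-→d6:-→d7:-→d8:-→d9:-→d10:-→d11:-→d12:-→d13:-→d14:-→d15:-→d16:-→d17:-→d18:-→d19:-→d20:-→d21:-→d22:-→d23:H0→d24:-→d25:-→d26:-→d27:-→d28:-→d29:-→d30:-→d31:-→d32:H4 -> H4
  + 55.0.0.0/8 (H1) depth=8
  lookup 55.2.166.59: bits 00110111 walk d0:H2→d1:-→d2:-→d3:-→d4:-→d5:-→d6:-→d7:-→d8:H1 -> H1
  lookup 88.183.2.5: bits 010110001011011100000010 walk d0:H2→d1:-→d2:-→d3:-→d4:-→d5:-→d6:-→d7:-→d8:-→d9:-→d10:-→d11:-→d12:-→d13:-→d14:-→d15:-→d16:-→d17:-→d18:-→d19:-→d20:-→d21:-→d22:-→d23:H0→d24:- -> H0
  lookup 55.155.0.0: bits 001101111001101100000 walk d0:H2→d1:-→d2:-→d3:-→d4:-→d5:-→d6:-→d7:-→d8:H1→d9:-→d10:-→d11:-→d12:H3→d13:-→d14:-→d15:-→d16:H1→d17:-→d18:-→d19:-→d20:-→d21:- -> H1
  del 55.144.0.0/12 (clear depth 12)
  lookup 2.87.20.177: bits 00 walk d0:H2→d1:-→d2:- -> H2
  lookup 88.183.2.0: bits 010110001011011100000010 walk d0:H2→d1:-→d2:-→d3:-→d4:-→d5:-→d6:-→d7:-→d8:-→d9:-→d10:-→d11:-→d12:-→d13:-→d14:-→d15:-→d16:-→d17:-→d18:-→d19:-→d20:-→d21:-→d22:-→d23:H0→d24:- -> H0
  lookup 88.183.2.22: bits 010110001011011100000010 walk d0:H2→d1:-→d2:-→d3:-→d4:-→d5:-→d6:-→d7:-→d8:-→d9:-→d10:-→d11:-→d12:-→d13:-→d14:-→d15:-→d16:-→d17:-→d18:-→d19:-→d20:-→d21:-→d22:-→d23:H0→d24:- -> H0
  lookup 55.155.22.241: bits 0011011110011011000 walk d0:H2→d1:-→d2:-→d3:-→d4:-→d5:-→d6:-→d7:-→d8:H1→d9:-→d10:-→d11:-→d12:-→d13:-→d14:-→d15:-→d16:H1→d17:-→d18:-→d19:- -> H1
  + 0.0.0.0/0 (H0) depth=0
  lookup 88.183.2.182: bits 01011000101101110000001010110110 walk d0:H0→d1:-→d2:-→d3:-→d4:-→d5:-→d6:-→d7:-→d8:-→d9:-→d10:-→d11:-→d12:-→d13:-→d14:-→d15:-→d16:-→d17:-→d18:-→d19:-→d20:-→d21:-→d22:-→d23:H0→d24:-→d25:-→d26:-→d27:-→d28:-→d29:-→d30:-→d31:-→d32:H4 -> H4
  + 88.183.2.176/29 (H1) depth=29

== LOOKUPS ==
["H4","H1","H2","H4","H1","H0","H1","H2","H0","H0","H1","H4"]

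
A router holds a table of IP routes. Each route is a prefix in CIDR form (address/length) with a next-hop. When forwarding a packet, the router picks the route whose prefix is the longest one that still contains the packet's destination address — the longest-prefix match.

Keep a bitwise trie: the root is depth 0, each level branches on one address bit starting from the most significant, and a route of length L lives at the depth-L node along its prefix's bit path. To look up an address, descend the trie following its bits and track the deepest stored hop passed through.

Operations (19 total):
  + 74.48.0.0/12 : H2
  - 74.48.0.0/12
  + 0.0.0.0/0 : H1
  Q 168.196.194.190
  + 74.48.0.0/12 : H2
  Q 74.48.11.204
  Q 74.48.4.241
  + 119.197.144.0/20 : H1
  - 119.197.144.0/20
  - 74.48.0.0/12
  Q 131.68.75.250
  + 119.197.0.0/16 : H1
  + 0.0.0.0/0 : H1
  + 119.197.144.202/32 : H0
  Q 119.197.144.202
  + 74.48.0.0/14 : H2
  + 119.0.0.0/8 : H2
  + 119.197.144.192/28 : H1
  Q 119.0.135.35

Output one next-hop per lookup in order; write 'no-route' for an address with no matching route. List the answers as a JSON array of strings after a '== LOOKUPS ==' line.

Apply in order:
  add 74.48.0.0/12 -> H2 at depth 12
  - 74.48.0.0/12 clear@12
  add 0.0.0.0/0 -> H1 at depth 0
  ? 168.196.194.190  path d0:H1  best=H1
  add 74.48.0.0/12 -> H2 at depth 12
  ? 74.48.11.204  path d0:H1→d1:-→d2:-→d3:-→d4:-→d5:-→d6:-→d7:-→d8:-→d9:-→d10:-→d11:-→d12:H2  best=H2
  ? 74.48.4.241  path d0:H1→d1:-→d2:-→d3:-→d4:-→d5:-→d6:-→d7:-→d8:-→d9:-→d10:-→d11:-→d12:H2  best=H2
  add 119.197.144.0/20 -> H1 at depth 20
  - 119.197.144.0/20 clear@20
  - 74.48.0.0/12 clear@12
  ? 131.68.75.250  path d0:H1  best=H1
  add 119.197.0.0/16 -> H1 at depth 16
  add 0.0.0.0/0 -> H1 at depth 0
  add 119.197.144.202/32 -> H0 at depth 32
  ? 119.197.144.202  path d0:H1→d1:-→d2:-→d3:-→d4:-→d5:-→d6:-→d7:-→d8:-→d9:-→d10:-→d11:-→d12:-→d13:-→d14:-→d15:-→d16:H1→d17:-→d18:-→d19:-→d20:-→d21:-→d22:-→d23:-→d24:-→d25:-→d26:-→d27:-→d28:-→d29:-→d30:-→d31:-→d32:H0  best=H0
  add 74.48.0.0/14 -> H2 at depth 14
  add 119.0.0.0/8 -> H2 at depth 8
  add 119.197.144.192/28 -> H1 at depth 28
  ? 119.0.135.35  path d0:H1→d1:-→d2:-→d3:-→d4:-→d5:-→d6:-→d7:-→d8:H2  best=H2

== LOOKUPS ==
["H1","H2","H2","H1","H0","H2"]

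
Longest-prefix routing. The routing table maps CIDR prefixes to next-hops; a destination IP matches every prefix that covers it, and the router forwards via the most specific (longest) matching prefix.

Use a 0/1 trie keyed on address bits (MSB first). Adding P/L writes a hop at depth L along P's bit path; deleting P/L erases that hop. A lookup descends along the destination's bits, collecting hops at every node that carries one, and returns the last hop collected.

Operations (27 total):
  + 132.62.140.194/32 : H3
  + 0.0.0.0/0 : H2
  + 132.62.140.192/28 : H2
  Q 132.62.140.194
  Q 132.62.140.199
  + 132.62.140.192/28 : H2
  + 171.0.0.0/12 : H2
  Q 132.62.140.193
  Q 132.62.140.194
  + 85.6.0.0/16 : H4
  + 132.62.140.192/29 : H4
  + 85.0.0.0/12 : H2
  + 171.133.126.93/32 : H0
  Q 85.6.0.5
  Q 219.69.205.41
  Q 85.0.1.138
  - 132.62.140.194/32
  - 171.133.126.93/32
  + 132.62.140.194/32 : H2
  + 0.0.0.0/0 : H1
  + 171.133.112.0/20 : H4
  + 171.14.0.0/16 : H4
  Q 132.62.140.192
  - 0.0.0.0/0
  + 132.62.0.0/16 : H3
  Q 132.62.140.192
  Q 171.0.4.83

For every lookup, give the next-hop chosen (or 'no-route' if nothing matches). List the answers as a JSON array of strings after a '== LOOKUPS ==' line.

Apply in order:
  + 132.62.140.194/32 (H3) depth=32
  + 0.0.0.0/0 (H2) depth=0
  + 132.62.140.192/28 (H2) depth=28
  ? 132.62.140.194  path d0:H2→d1:-→d2:-→d3:-→d4:-→d5:-→d6:-→d7:-→d8:-→d9:-→d10:-→d11:-→d12:-→d13:-→d14:-→d15:-→d16:-→d17:-→d18:-→d19:-→d20:-→d21:-→d22:-→d23:-→d24:-→d25:-→d26:-→d27:-→d28:H2→d29:-→d30:-→d31:-→d32:H3  best=H3
  ? 132.62.140.199  path d0:H2→d1:-→d2:-→d3:-→d4:-→d5:-→d6:-→d7:-→d8:-→d9:-→d10:-→d11:-→d12:-→d13:-→d14:-→d15:-→d16:-→d17:-→d18:-→d19:-→d20:-→d21:-→d22:-→d23:-→d24:-→d25:-→d26:-→d27:-→d28:H2→d29:-  best=H2
  + 132.62.140.192/28 (H2) depth=28
  + 171.0.0.0/12 (H2) depth=12
  ? 132.62.140.193  path d0:H2→d1:-→d2:-→d3:-→d4:-→d5:-→d6:-→d7:-→d8:-→d9:-→d10:-→d11:-→d12:-→d13:-→d14:-→d15:-→d16:-→d17:-→d18:-→d19:-→d20:-→d21:-→d22:-→d23:-→d24:-→d25:-→d26:-→d27:-→d28:H2→d29:-→d30:-  best=H2
  ? 132.62.140.194  path d0:H2→d1:-→d2:-→d3:-→d4:-→d5:-→d6:-→d7:-→d8:-→d9:-→d10:-→d11:-→d12:-→d13:-→d14:-→d15:-→d16:-→d17:-→d18:-→d19:-→d20:-→d21:-→d22:-→d23:-→d24:-→d25:-→d26:-→d27:-→d28:H2→d29:-→d30:-→d31:-→d32:H3  best=H3
  + 85.6.0.0/16 (H4) depth=16
  + 132.62.140.192/29 (H4) depth=29
  + 85.0.0.0/12 (H2) depth=12
  + 171.133.126.93/32 (H0) depth=32
  ? 85.6.0.5  path d0:H2→d1:-→d2:-→d3:-→d4:-→d5:-→d6:-→d7:-→d8:-→d9:-→d10:-→d11:-→d12:H2→d13:-→d14:-→d15:-→d16:H4  best=H4
  ? 219.69.205.41  path d0:H2→d1:-  best=H2
  ? 85.0.1.138  path d0:H2→d1:-→d2:-→d3:-→d4:-→d5:-→d6:-→d7:-→d8:-→d9:-→d10:-→d11:-→d12:H2→d13:-  best=H2
  - 132.62.140.194/32 clear@32
  - 171.133.126.93/32 clear@32
  + 132.62.140.194/32 (H2) depth=32
  + 0.0.0.0/0 (H1) depth=0
  + 171.133.112.0/20 (H4) depth=20
  + 171.14.0.0/16 (H4) depth=16
  ? 132.62.140.192  path d0:H1→d1:-→d2:-→d3:-→d4:-→d5:-→d6:-→d7:-→d8:-→d9:-→d10:-→d11:-→d12:-→d13:-→d14:-→d15:-→d16:-→d17:-→d18:-→d19:-→d20:-→d21:-→d22:-→d23:-→d24:-→d25:-→d26:-→d27:-→d28:H2→d29:H4→d30:-  best=H4
  - 0.0.0.0/0 clear@0
  + 132.62.0.0/16 (H3) depth=16
  ? 132.62.140.192  path d0:-→d1:-→d2:-→d3:-→d4:-→d5:-→d6:-→d7:-→d8:-→d9:-→d10:-→d11:-→d12:-→d13:-→d14:-→d15:-→d16:H3→d17:-→d18:-→d19:-→d20:-→d21:-→d22:-→d23:-→d24:-→d25:-→d26:-→d27:-→d28:H2→d29:H4→d30:-  best=H4
  ? 171.0.4.83  path d0:-→d1:-→d2:-→d3:-→d4:-→d5:-→d6:-→d7:-→d8:-→d9:-→d10:-→d11:-→d12:H2  best=H2

== LOOKUPS ==
["H3","H2","H2","H3","H4","H2","H2","H4","H4","H2"]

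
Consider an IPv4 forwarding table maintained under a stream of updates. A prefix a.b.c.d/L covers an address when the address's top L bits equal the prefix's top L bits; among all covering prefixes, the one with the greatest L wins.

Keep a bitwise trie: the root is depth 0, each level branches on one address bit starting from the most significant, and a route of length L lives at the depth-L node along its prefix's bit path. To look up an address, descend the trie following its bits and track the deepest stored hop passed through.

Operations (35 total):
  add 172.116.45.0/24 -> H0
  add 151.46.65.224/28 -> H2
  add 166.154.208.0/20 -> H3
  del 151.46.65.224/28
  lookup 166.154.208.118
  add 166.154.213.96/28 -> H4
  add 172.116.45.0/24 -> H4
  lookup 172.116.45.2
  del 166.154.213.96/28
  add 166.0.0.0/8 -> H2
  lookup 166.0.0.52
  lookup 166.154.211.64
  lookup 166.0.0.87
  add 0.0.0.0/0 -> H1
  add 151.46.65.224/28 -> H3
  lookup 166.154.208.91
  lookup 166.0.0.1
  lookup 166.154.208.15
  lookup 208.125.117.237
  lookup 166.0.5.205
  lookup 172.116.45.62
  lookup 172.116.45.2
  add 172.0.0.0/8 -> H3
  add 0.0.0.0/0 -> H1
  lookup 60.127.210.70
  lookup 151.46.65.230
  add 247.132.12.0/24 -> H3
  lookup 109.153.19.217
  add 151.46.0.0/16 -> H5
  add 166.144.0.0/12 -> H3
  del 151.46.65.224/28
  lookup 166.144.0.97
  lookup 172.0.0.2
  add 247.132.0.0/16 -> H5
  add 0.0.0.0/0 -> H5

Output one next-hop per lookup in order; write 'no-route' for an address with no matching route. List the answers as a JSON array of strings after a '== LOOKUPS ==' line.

Apply in order:
  add 172.116.45.0/24 -> H0 at depth 24
  add 151.46.65.224/28 -> H2 at depth 28
  add 166.154.208.0/20 -> H3 at depth 20
  - 151.46.65.224/28 clear@28
  lookup 166.154.208.118: bits 10100110100110101101 walk d0:-→d1:-→d2:-→d3:-→d4:-→d5:-→d6:-→d7:-→d8:-→d9:-→d10:-→d11:-→d12:-→d13:-→d14:-→d15:-→d16:-→d17:-→d18:-→d19:-→d20:H3 -> H3
  add 166.154.213.96/28 -> H4 at depth 28
  add 172.116.45.0/24 -> H4 at depth 24
  lookup 172.116.45.2: bits 101011000111010000101101 walk d0:-→d1:-→d2:-→d3:-→d4:-→d5:-→d6:-→d7:-→d8:-→d9:-→d10:-→d11:-→d12:-→d13:-→d14:-→d15:-→d16:-→d17:-→d18:-→d19:-→d20:-→d21:-→d22:-→d23:-→d24:H4 -> H4
  - 166.154.213.96/28 clear@28
  add 166.0.0.0/8 -> H2 at depth 8
  lookup 166.0.0.52: bits 10100110 walk d0:-→d1:-→d2:-→d3:-→d4:-→d5:-→d6:-→d7:-→d8:H2 -> H2
  lookup 166.154.211.64: bits 101001101001101011010 walk d0:-→d1:-→d2:-→d3:-→d4:-→d5:-→d6:-→d7:-→d8:H2→d9:-→d10:-→d11:-→d12:-→d13:-→d14:-→d15:-→d16:-→d17:-→d18:-→d19:-→d20:H3→d21:- -> H3
  lookup 166.0.0.87: bits 10100110 walk d0:-→d1:-→d2:-→d3:-→d4:-→d5:-→d6:-→d7:-→d8:H2 -> H2
  add 0.0.0.0/0 -> H1 at depth 0
  add 151.46.65.224/28 -> H3 at depth 28
  lookup 166.154.208.91: bits 101001101001101011010 walk d0:H1→d1:-→d2:-→d3:-→d4:-→d5:-→d6:-→d7:-→d8:H2→d9:-→d10:-→d11:-→d12:-→d13:-→d14:-→d15:-→d16:-→d17:-→d18:-→d19:-→d20:H3→d21:- -> H3
  lookup 166.0.0.1: bits 10100110 walk d0:H1→d1:-→d2:-→d3:-→d4:-→d5:-→d6:-→d7:-→d8:H2 -> H2
  lookup 166.154.208.15: bits 101001101001101011010 walk d0:H1→d1:-→d2:-→d3:-→d4:-→d5:-→d6:-→d7:-→d8:H2→d9:-→d10:-→d11:-→d12:-→d13:-→d14:-→d15:-→d16:-→d17:-→d18:-→d19:-→d20:H3→d21:- -> H3
  lookup 208.125.117.237: bits 1 walk d0:H1→d1:- -> H1
  lookup 166.0.5.205: bits 10100110 walk d0:H1→d1:-→d2:-→d3:-→d4:-→d5:-→d6:-→d7:-→d8:H2 -> H2
  lookup 172.116.45.62: bits 101011000111010000101101 walk d0:H1→d1:-→d2:-→d3:-→d4:-→d5:-→d6:-→d7:-→d8:-→d9:-→d10:-→d11:-→d12:-→d13:-→d14:-→d15:-→d16:-→d17:-→d18:-→d19:-→d20:-→d21:-→d22:-→d23:-→d24:H4 -> H4
  lookup 172.116.45.2: bits 101011000111010000101101 walk d0:H1→d1:-→d2:-→d3:-→d4:-→d5:-→d6:-→d7:-→d8:-→d9:-→d10:-→d11:-→d12:-→d13:-→d14:-→d15:-→d16:-→d17:-→d18:-→d19:-→d20:-→d21:-→d22:-→d23:-→d24:H4 -> H4
  add 172.0.0.0/8 -> H3 at depth 8
  add 0.0.0.0/0 -> H1 at depth 0
  lookup 60.127.210.70: bits ε walk d0:H1 -> H1
  lookup 151.46.65.230: bits 1001011100101110010000011110 walk d0:H1→d1:-→d2:-→d3:-→d4:-→d5:-→d6:-→d7:-→d8:-→d9:-→d10:-→d11:-→d12:-→d13:-→d14:-→d15:-→d16:-→d17:-→d18:-→d19:-→d20:-→d21:-→d22:-→d23:-→d24:-→d25:-→d26:-→d27:-→d28:H3 -> H3
  add 247.132.12.0/24 -> H3 at depth 24
  lookup 109.153.19.217: bits ε walk d0:H1 -> H1
  add 151.46.0.0/16 -> H5 at depth 16
  add 166.144.0.0/12 -> H3 at depth 12
  - 151.46.65.224/28 clear@28
  lookup 166.144.0.97: bits 101001101001 walk d0:H1→d1:-→d2:-→d3:-→d4:-→d5:-→d6:-→d7:-→d8:H2→d9:-→d10:-→d11:-→d12:H3 -> H3
  lookup 172.0.0.2: bits 101011000 walk d0:H1→d1:-→d2:-→d3:-→d4:-→d5:-→d6:-→d7:-→d8:H3→d9:- -> H3
  add 247.132.0.0/16 -> H5 at depth 16
  add 0.0.0.0/0 -> H5 at depth 0

== LOOKUPS ==
["H3","H4","H2","H3","H2","H3","H2","H3","H1","H2","H4","H4","H1","H3","H1","H3","H3"]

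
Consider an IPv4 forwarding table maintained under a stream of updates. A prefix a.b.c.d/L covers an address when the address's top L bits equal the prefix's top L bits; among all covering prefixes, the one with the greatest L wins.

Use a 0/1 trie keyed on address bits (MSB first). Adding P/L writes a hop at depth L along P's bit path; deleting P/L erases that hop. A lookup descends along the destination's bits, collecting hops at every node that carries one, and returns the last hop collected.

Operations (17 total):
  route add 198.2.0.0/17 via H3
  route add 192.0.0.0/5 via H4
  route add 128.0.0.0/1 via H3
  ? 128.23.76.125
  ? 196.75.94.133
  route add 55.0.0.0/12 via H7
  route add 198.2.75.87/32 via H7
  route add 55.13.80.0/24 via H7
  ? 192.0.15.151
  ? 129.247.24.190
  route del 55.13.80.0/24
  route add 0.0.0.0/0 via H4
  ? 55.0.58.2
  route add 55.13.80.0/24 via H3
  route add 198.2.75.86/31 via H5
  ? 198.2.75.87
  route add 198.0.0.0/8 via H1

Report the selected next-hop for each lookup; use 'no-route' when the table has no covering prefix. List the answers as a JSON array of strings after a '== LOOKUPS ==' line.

Trace:
  add 198.2.0.0/17 -> H3 at depth 17
  add 192.0.0.0/5 -> H4 at depth 5
  add 128.0.0.0/1 -> H3 at depth 1
  ? 128.23.76.125  path d0:-→d1:H3  best=H3
  ? 196.75.94.133  path d0:-→d1:H3→d2:-→d3:-→d4:-→d5:H4→d6:-  best=H4
  add 55.0.0.0/12 -> H7 at depth 12
  add 198.2.75.87/32 -> H7 at depth 32
  add 55.13.80.0/24 -> H7 at depth 24
  ? 192.0.15.151  path d0:-→d1:H3→d2:-→d3:-→d4:-→d5:H4  best=H4
  ? 129.247.24.190  path d0:-→d1:H3  best=H3
  del 55.13.80.0/24 (clear depth 24)
  add 0.0.0.0/0 -> H4 at depth 0
  ? 55.0.58.2  path d0:H4→d1:-→d2:-→d3:-→d4:-→d5:-→d6:-→d7:-→d8:-→d9:-→d10:-→d11:-→d12:H7  best=H7
  add 55.13.80.0/24 -> H3 at depth 24
  add 198.2.75.86/31 -> H5 at depth 31
  ? 198.2.75.87  path d0:H4→d1:H3→d2:-→d3:-→d4:-→d5:H4→d6:-→d7:-→d8:-→d9:-→d10:-→d11:-→d12:-→d13:-→d14:-→d15:-→d16:-→d17:H3→d18:-→d19:-→d20:-→d21:-→d22:-→d23:-→d24:-→d25:-→d26:-→d27:-→d28:-→d29:-→d30:-→d31:H5→d32:H7  best=H7
  add 198.0.0.0/8 -> H1 at depth 8

== LOOKUPS ==
["H3","H4","H4","H3","H7","H7"]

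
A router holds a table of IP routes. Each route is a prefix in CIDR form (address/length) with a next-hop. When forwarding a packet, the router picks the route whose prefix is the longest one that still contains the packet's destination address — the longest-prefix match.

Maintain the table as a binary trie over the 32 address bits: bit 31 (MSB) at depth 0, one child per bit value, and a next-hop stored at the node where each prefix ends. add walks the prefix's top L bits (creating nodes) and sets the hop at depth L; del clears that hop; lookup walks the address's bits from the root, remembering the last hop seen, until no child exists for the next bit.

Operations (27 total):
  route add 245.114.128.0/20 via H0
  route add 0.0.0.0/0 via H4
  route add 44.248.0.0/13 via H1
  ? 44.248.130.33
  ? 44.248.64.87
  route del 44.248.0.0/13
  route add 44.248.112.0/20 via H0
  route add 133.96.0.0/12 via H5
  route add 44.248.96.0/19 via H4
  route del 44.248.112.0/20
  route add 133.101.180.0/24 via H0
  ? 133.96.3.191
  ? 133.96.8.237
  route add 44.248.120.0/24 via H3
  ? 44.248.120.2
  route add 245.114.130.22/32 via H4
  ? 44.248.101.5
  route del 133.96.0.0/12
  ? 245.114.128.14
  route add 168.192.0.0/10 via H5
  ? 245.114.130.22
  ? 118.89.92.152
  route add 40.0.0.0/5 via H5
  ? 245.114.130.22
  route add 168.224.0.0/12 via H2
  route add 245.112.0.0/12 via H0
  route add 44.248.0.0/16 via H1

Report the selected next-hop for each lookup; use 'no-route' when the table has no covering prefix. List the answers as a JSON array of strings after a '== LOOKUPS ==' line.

Process each operation:
  + 245.114.128.0/20 (H0) depth=20
  + 0.0.0.0/0 (H4) depth=0
  + 44.248.0.0/13 (H1) depth=13
  Q 44.248.130.33: descend 0010110011111 ; hops seen [H4,H1] ; pick H1
  Q 44.248.64.87: descend 0010110011111 ; hops seen [H4,H1] ; pick H1
  - 44.248.0.0/13 clear@13
  + 44.248.112.0/20 (H0) depth=20
  + 133.96.0.0/12 (H5) depth=12
  + 44.248.96.0/19 (H4) depth=19
  - 44.248.112.0/20 clear@20
  + 133.101.180.0/24 (H0) depth=24
  Q 133.96.3.191: descend 1000010101100 ; hops seen [H4,H5] ; pick H5
  Q 133.96.8.237: descend 1000010101100 ; hops seen [H4,H5] ; pick H5
  + 44.248.120.0/24 (H3) depth=24
  Q 44.248.120.2: descend 001011001111100001111000 ; hops seen [H4,H4,H3] ; pick H3
  + 245.114.130.22/32 (H4) depth=32
  Q 44.248.101.5: descend 0010110011111000011 ; hops seen [H4,H4] ; pick H4
  - 133.96.0.0/12 clear@12
  Q 245.114.128.14: descend 1111010101110010100000 ; hops seen [H4,H0] ; pick H0
  + 168.192.0.0/10 (H5) depth=10
  Q 245.114.130.22: descend 11110101011100101000001000010110 ; hops seen [H4,H0,H4] ; pick H4
  Q 118.89.92.152: descend 0 ; hops seen [H4] ; pick H4
  + 40.0.0.0/5 (H5) depth=5
  Q 245.114.130.22: descend 11110101011100101000001000010110 ; hops seen [H4,H0,H4] ; pick H4
  + 168.224.0.0/12 (H2) depth=12
  + 245.112.0.0/12 (H0) depth=12
  + 44.248.0.0/16 (H1) depth=16

== LOOKUPS ==
["H1","H1","H5","H5","H3","H4","H0","H4","H4","H4"]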